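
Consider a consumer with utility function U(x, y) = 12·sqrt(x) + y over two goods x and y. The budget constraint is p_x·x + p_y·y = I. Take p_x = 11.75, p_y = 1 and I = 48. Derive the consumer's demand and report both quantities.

Plugging in: x* = (6·1/11.75)² = 0.2608, y* = 44.9362.

x* = 0.2608, y* = 44.9362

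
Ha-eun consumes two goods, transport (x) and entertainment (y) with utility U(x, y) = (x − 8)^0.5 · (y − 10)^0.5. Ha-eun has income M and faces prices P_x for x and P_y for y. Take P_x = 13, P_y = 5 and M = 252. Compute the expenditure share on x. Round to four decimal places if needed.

Let x' = x−8, y' = y−10. MRS = y'/x' = P_x/P_y.
After buying the subsistence bundle (8, 10), a share 0.5 of the remaining income goes to x: x* = 8 + 0.5·(M − 8P_x − 10P_y)/P_x.
Discretionary income = 252 − 8·13 − 10·5 = 98; x* = 8 + 0.5·98/13 = 11.7692; y* = 10 + 0.5·98/5 = 19.8.
Expenditure on x: 13·11.7692 = 153; share = 0.6071.

share on x = 0.6071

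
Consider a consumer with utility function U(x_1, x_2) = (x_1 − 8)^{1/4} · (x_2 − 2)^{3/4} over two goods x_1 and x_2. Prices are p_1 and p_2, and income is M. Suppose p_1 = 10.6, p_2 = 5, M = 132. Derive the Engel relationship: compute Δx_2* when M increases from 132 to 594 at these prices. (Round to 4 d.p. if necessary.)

Δx_2* = 69.3

After buying the subsistence bundle (8, 2), a share 0.25 of the remaining income goes to x_1: x_1* = 8 + 0.25·(M − 8p_1 − 2p_2)/p_1.
Discretionary income = 132 − 8·10.6 − 2·5 = 37.2; x_2* = 2 + 0.75·37.2/5 = 7.58.
At M' = 594: x_2* = 76.88. Change: 76.88 − 7.58 = 69.3.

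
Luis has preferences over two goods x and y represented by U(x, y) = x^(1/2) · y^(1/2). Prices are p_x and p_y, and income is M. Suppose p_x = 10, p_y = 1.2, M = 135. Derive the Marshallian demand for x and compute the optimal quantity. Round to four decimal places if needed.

x* = 6.75

At p_x=10, p_y=1.2, M=135: x* = 0.5·135/10 = 6.75.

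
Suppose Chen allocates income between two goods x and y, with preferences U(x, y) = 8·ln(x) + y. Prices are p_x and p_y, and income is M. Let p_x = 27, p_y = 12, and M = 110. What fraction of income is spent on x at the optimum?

So x*(p_x,p_y) = 8·p_y/p_x, independent of income; and y* = (M − 8·p_y)/p_y.
At the given prices: x* = 8·12/27 = 3.5556, and y* = 1.1667.
Expenditure on x: 27·3.5556 = 96; share = 0.8727.

share on x = 0.8727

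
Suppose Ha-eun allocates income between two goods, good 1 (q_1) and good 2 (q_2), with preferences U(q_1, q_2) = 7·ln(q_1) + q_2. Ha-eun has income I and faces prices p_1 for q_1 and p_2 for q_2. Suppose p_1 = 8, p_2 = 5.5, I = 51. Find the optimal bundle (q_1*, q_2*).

q_1* = 4.8125, q_2* = 2.2727

So q_1*(p_1,p_2) = 7·p_2/p_1, independent of income; and q_2* = (I − 7·p_2)/p_2.
At the given prices: q_1* = 7·5.5/8 = 4.8125, and q_2* = 2.2727.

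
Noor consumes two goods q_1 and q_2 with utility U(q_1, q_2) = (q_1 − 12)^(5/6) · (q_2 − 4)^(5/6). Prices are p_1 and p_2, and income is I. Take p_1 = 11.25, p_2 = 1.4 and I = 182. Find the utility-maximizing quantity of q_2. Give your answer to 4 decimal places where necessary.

q_2* = 18.7857

Let q_1' = q_1−12, q_2' = q_2−4. MRS = q_2'/q_1' = p_1/p_2.
After buying the subsistence bundle (12, 4), a share 0.5 of the remaining income goes to q_1: q_1* = 12 + 0.5·(I − 12p_1 − 4p_2)/p_1.
Discretionary income = 182 − 12·11.25 − 4·1.4 = 41.4; q_2* = 4 + 0.5·41.4/1.4 = 18.7857.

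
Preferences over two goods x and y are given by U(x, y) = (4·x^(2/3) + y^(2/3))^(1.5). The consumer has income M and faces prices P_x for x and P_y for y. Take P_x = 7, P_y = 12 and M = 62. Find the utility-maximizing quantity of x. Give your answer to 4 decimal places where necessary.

From the CES first-order condition, 4·(y/x)^(1/3) = P_x/P_y.
Hence y/x = ((1/4)·P_x/P_y)^(1/(1/3)), i.e. raised to the 3 power.
With the ratio pinned down, the budget gives x* = M/(P_x + P_y·(y/x)) and y* = (y/x)·x*.
Numerically y/x = 0.003101, so x* = 62/(7 + 12·0.003101) = 8.8103.

x* = 8.8103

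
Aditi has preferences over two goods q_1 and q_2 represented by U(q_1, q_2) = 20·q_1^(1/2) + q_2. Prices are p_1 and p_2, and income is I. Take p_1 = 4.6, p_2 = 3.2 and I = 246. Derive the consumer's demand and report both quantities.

MU_q_1 = 10/√q_1, MU_q_2 = 1. Tangency: 10/√q_1 = p_1/p_2.
Solve: √q_1 = 10·p_2/p_1, so q_1*(p_1,p_2) = (10·p_2/p_1)², and q_2* = (I − p_1·q_1*)/p_2.
Plugging in: q_1* = (10·3.2/4.6)² = 48.3932, q_2* = 7.3098.

q_1* = 48.3932, q_2* = 7.3098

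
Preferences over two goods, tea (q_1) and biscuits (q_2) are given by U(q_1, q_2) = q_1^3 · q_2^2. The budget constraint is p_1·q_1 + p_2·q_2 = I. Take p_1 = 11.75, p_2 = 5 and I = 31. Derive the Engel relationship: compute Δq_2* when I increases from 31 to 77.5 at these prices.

Δq_2* = 3.72

MU_q_1/MU_q_2 = (3·q_2)/(2·q_1); tangency sets this equal to p_1/p_2.
Rearranging, p_2·q_2 = (2/3)·p_1·q_1. Substituting into the budget gives p_1·q_1·(1 + (2/3)) = I.
Demand: q_1*(p_1,p_2,I) = 0.6·I/p_1 and q_2* = 0.4·I/p_2.
At p_1=11.75, p_2=5, I=31: q_2* = 0.4·31/5 = 2.48.
At I' = 77.5: q_2* = 6.2. Change: 6.2 − 2.48 = 3.72.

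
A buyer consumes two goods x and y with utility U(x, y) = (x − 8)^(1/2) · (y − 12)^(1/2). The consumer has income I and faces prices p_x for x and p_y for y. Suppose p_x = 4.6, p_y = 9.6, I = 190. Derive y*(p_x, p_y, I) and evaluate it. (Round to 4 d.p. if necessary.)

y* = 13.9792

Let x' = x−8, y' = y−12. MRS = y'/x' = p_x/p_y.
After buying the subsistence bundle (8, 12), a share 0.5 of the remaining income goes to x: x* = 8 + 0.5·(I − 8p_x − 12p_y)/p_x.
Discretionary income = 190 − 8·4.6 − 12·9.6 = 38; y* = 12 + 0.5·38/9.6 = 13.9792.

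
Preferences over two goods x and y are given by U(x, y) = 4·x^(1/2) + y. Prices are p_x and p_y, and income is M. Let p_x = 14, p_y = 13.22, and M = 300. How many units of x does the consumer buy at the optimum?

MU_x = 2/√x, MU_y = 1. Tangency: 2/√x = p_x/p_y.
Solve: √x = 2·p_y/p_x, so x*(p_x,p_y) = (2·p_y/p_x)², and y* = (M − p_x·x*)/p_y.
Plugging in: x* = (2·13.22/14)² = 3.5667.

x* = 3.5667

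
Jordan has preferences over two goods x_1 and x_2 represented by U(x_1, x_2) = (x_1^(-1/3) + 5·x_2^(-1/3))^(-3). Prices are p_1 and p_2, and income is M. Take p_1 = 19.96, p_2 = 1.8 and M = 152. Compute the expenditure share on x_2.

share on x_2 = 0.6469

From the CES first-order condition, (1/5)·(x_2/x_1)^(4/3) = p_1/p_2.
Solve for the ratio: x_2/x_1 = [5·p_1/p_2]^(0.75).
Substitute x_2 = (x_2/x_1)·x_1 into the budget: x_1* = M/(p_1 + p_2·(x_2/x_1)).
Numerically x_2/x_1 = 20.318588, so x_1* = 152/(19.96 + 1.8·20.318588) = 2.6887 and x_2* = 20.318588·2.6887 = 54.63.
Expenditure on x_2: 1.8·54.63 = 98.3341; share = 0.6469.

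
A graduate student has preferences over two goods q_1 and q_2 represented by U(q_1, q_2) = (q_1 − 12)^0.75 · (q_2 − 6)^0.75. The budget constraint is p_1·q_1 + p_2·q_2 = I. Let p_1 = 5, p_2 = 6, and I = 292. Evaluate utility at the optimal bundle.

V = 75.683

MRS = (q_2−6)/(q_1−12). Tangency with p_1/p_2 gives q_2−6 = (p_1/p_2)·(q_1−12).
Substituting into the budget: q_1* = 12 + 0.5·(I − 12·p_1 − 6·p_2)/p_1, and q_2* = 6 + 0.5·(…)/p_2.
Discretionary income = 292 − 12·5 − 6·6 = 196; q_1* = 12 + 0.5·196/5 = 31.6; q_2* = 6 + 0.5·196/6 = 22.3333.
Utility at the optimum: U(31.6, 22.3333) = 75.683.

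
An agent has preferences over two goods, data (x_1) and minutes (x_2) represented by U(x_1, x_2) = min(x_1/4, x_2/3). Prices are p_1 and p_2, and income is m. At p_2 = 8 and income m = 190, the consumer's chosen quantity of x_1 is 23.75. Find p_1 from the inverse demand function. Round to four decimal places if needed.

Leontief preferences: the optimum is at the kink where x_1/4 = x_2/3, i.e. x_2 = (3/4)·x_1.
Budget: p_1·x_1 + p_2·(3/4)·x_1 = m, so (4·p_1 + 3·p_2)·x_1 = 4·m.
Demand: x_1*(p_1,p_2,m) = 4·m/(4·p_1 + 3·p_2), x_2* = 3·m/(4·p_1 + 3·p_2).
Set x_1* = 23.75 in the demand function and solve for p_1: p_1 = 2.

p_1 = 2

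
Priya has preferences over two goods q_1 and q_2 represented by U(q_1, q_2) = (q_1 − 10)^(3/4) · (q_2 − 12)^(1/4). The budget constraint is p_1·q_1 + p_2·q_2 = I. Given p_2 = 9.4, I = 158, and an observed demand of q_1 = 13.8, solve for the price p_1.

This is Cobb-Douglas in (q_1−10, q_2−12): tangency gives 0.75·p_2·(q_2−12) = 0.25·p_1·(q_1−10).
Substituting into the budget: q_1* = 10 + 0.75·(I − 10·p_1 − 12·p_2)/p_1, and q_2* = 12 + 0.25·(…)/p_2.
Set q_1* = 13.8 in the demand function and solve for p_1: p_1 = 3.

p_1 = 3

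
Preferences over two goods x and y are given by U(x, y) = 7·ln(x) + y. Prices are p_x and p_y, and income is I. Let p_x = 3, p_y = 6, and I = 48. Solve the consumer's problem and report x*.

Set MRS = p_x/p_y: (7/x)/1 = p_x/p_y.
So x*(p_x,p_y) = 7·p_y/p_x, independent of income; and y* = (I − 7·p_y)/p_y.
At the given prices: x* = 7·6/3 = 14.

x* = 14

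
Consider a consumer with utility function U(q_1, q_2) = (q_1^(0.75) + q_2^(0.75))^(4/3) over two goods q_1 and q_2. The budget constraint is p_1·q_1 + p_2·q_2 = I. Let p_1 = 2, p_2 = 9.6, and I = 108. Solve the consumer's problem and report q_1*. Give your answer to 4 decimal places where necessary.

MRS = MU_q_1/MU_q_2 = (q_2/q_1)^(0.25). Set equal to p_1/p_2.
Hence q_2/q_1 = (p_1/p_2)^(1/(0.25)), i.e. raised to the 4 power.
With the ratio pinned down, the budget gives q_1* = I/(p_1 + p_2·(q_2/q_1)) and q_2* = (q_2/q_1)·q_1*.
Numerically q_2/q_1 = 0.001884, so q_1* = 108/(2 + 9.6·0.001884) = 53.5161.

q_1* = 53.5161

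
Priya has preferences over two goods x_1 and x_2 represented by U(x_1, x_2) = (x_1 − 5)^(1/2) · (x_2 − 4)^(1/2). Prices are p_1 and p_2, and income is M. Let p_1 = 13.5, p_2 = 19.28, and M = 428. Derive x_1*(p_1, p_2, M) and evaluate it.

Let x_1' = x_1−5, x_2' = x_2−4. MRS = x_2'/x_1' = p_1/p_2.
After buying the subsistence bundle (5, 4), a share 0.5 of the remaining income goes to x_1: x_1* = 5 + 0.5·(M − 5p_1 − 4p_2)/p_1.
Discretionary income = 428 − 5·13.5 − 4·19.28 = 283.38; x_1* = 5 + 0.5·283.38/13.5 = 15.4956.

x_1* = 15.4956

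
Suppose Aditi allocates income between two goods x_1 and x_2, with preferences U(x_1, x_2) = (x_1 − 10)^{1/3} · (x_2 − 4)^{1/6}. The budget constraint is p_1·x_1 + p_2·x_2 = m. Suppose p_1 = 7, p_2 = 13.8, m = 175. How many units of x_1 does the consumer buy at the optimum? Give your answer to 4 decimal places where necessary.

x_1* = 14.7429

Let x_1' = x_1−10, x_2' = x_2−4. MRS = 2·x_2'/x_1' = p_1/p_2.
Substituting into the budget: x_1* = 10 + 2/3·(m − 10·p_1 − 4·p_2)/p_1, and x_2* = 4 + 1/3·(…)/p_2.
Discretionary income = 175 − 10·7 − 4·13.8 = 49.8; x_1* = 10 + 2/3·49.8/7 = 14.7429.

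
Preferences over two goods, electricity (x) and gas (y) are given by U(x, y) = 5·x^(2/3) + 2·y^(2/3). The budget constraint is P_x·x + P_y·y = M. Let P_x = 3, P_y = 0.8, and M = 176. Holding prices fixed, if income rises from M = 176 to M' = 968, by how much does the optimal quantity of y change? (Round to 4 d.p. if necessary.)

MU_x ∝ 5·x^(-1/3), MU_y ∝ 2·y^(-1/3), so MRS = (5/2)·(y/x)^(1/3) = P_x/P_y.
Solve for the ratio: y/x = [(2/5)·P_x/P_y]^(3).
With the ratio pinned down, the budget gives x* = M/(P_x + P_y·(y/x)) and y* = (y/x)·x*.
Numerically y/x = 3.375, so x* = 176/(3 + 0.8·3.375) = 30.8772 and y* = 3.375·30.8772 = 104.2105.
At M' = 968: y* = 573.1579. Change: 573.1579 − 104.2105 = 468.9474.

Δy* = 468.9474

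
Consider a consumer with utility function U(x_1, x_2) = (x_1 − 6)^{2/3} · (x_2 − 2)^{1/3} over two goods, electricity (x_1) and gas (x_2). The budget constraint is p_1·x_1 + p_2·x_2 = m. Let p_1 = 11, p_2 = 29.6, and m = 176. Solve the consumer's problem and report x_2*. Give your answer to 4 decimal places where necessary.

x_2* = 2.5721

This is Cobb-Douglas in (x_1−6, x_2−2): tangency gives 2/3·p_2·(x_2−2) = 1/3·p_1·(x_1−6).
Substituting into the budget: x_1* = 6 + 2/3·(m − 6·p_1 − 2·p_2)/p_1, and x_2* = 2 + 1/3·(…)/p_2.
Discretionary income = 176 − 6·11 − 2·29.6 = 50.8; x_2* = 2 + 1/3·50.8/29.6 = 2.5721.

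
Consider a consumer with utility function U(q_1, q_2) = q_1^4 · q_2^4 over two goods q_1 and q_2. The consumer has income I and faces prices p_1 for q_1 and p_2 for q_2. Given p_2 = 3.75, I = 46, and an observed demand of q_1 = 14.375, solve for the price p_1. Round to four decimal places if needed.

Tangency: MRS = q_2/q_1 = p_1/p_2.
Rearranging, p_2·q_2 = p_1·q_1. Substituting into the budget gives p_1·q_1·(1 + 1) = I.
Demand: q_1*(p_1,p_2,I) = 0.5·I/p_1 and q_2* = 0.5·I/p_2.
Set q_1* = 14.375 in the demand function and solve for p_1: p_1 = 1.6.

p_1 = 1.6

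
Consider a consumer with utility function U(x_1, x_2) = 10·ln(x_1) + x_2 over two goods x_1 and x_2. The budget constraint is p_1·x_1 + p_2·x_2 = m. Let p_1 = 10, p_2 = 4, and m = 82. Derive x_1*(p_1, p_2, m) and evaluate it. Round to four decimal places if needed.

x_1* = 4

Set MRS = p_1/p_2: (10/x_1)/1 = p_1/p_2.
So x_1*(p_1,p_2) = 10·p_2/p_1, independent of income; and x_2* = (m − 10·p_2)/p_2.
At the given prices: x_1* = 10·4/10 = 4.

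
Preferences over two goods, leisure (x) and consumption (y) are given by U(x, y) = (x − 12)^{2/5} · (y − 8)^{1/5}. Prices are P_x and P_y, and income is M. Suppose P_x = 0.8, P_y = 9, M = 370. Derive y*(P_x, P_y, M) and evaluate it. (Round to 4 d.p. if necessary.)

MRS = 2·(y−8)/(x−12). Tangency with P_x/P_y gives y−8 = (1/2)·(P_x/P_y)·(x−12).
After buying the subsistence bundle (12, 8), a share 2/3 of the remaining income goes to x: x* = 12 + 2/3·(M − 12P_x − 8P_y)/P_x.
Discretionary income = 370 − 12·0.8 − 8·9 = 288.4; y* = 8 + 1/3·288.4/9 = 18.6815.

y* = 18.6815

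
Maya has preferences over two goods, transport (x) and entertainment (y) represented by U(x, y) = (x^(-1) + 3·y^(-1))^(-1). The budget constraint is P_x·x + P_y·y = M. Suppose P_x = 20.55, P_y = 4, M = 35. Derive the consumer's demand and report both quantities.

x* = 0.9654, y* = 3.7901

MRS = MU_x/MU_y = (1/3)·(y/x)^(2). Set equal to P_x/P_y.
Solve for the ratio: y/x = [3·P_x/P_y]^(0.5).
With the ratio pinned down, the budget gives x* = M/(P_x + P_y·(y/x)) and y* = (y/x)·x*.
Numerically y/x = 3.925876, so x* = 35/(20.55 + 4·3.925876) = 0.9654 and y* = 3.925876·0.9654 = 3.7901.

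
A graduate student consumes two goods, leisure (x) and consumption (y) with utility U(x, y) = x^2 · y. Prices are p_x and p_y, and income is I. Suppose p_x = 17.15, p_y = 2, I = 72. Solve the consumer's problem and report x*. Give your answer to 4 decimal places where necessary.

x* = 2.7988

MU_x/MU_y = (2·y)/(x); tangency sets this equal to p_x/p_y.
So 2·p_y·y = p_x·x; combined with the budget, a share 2/3 of income goes to x.
Demand: x*(p_x,p_y,I) = 2/3·I/p_x and y* = 1/3·I/p_y.
At p_x=17.15, p_y=2, I=72: x* = 2/3·72/17.15 = 2.7988.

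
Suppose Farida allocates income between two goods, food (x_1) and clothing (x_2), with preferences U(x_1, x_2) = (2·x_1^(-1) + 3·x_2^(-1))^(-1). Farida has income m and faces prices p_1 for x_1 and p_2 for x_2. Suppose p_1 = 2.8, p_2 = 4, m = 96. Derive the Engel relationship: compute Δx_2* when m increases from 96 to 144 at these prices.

Δx_2* = 7.1296

With the ratio pinned down, the budget gives x_1* = m/(p_1 + p_2·(x_2/x_1)) and x_2* = (x_2/x_1)·x_1*.
Numerically x_2/x_1 = 1.024695, so x_1* = 96/(2.8 + 4·1.024695) = 13.9155 and x_2* = 1.024695·13.9155 = 14.2591.
At m' = 144: x_2* = 21.3887. Change: 21.3887 − 14.2591 = 7.1296.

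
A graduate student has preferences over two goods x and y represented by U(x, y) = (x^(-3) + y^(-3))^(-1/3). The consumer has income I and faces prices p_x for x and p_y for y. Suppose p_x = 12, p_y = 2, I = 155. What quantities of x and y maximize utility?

x* = 10.2444, y* = 16.0334

MRS = MU_x/MU_y = (y/x)^(4). Set equal to p_x/p_y.
Solve for the ratio: y/x = [p_x/p_y]^(0.25).
With the ratio pinned down, the budget gives x* = I/(p_x + p_y·(y/x)) and y* = (y/x)·x*.
Numerically y/x = 1.565085, so x* = 155/(12 + 2·1.565085) = 10.2444 and y* = 1.565085·10.2444 = 16.0334.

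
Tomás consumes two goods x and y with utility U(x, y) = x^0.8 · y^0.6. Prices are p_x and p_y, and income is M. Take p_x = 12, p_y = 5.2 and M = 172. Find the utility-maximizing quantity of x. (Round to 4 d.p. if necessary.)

x* = 8.1905

MU_x/MU_y = (0.8·y)/(0.6·x); tangency sets this equal to p_x/p_y.
So 0.8·p_y·y = 0.6·p_x·x; combined with the budget, a share 4/7 of income goes to x.
Demand: x*(p_x,p_y,M) = 4/7·M/p_x and y* = 3/7·M/p_y.
At p_x=12, p_y=5.2, M=172: x* = 4/7·172/12 = 8.1905.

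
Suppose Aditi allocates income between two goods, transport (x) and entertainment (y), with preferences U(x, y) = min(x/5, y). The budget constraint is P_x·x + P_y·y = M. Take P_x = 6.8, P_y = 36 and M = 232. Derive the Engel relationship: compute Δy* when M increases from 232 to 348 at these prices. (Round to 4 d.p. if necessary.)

Δy* = 1.6571

Demand: x*(P_x,P_y,M) = 5·M/(5·P_x + P_y), y* = M/(5·P_x + P_y).
Here 5·6.8 + 36 = 70, giving y* = 3.3143.
At M' = 348: y* = 4.9714. Change: 4.9714 − 3.3143 = 1.6571.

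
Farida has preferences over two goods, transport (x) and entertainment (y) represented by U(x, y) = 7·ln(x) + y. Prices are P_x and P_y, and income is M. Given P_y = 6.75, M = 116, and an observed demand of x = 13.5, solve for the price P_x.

P_x = 3.5

Set MRS = P_x/P_y: (7/x)/1 = P_x/P_y.
So x*(P_x,P_y) = 7·P_y/P_x, independent of income; and y* = (M − 7·P_y)/P_y.
Set x* = 13.5 in the demand function and solve for P_x: P_x = 3.5.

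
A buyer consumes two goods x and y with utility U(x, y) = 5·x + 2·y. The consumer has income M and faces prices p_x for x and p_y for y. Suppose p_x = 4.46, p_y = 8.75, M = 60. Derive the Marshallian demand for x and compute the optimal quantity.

x* = 13.4529

Perfect substitutes: compare marginal utility per dollar. 5/p_x vs 2/p_y → 1.1211 vs 0.2286.
x gives more utility per dollar, so spend all income on x: x* = M/p_x, y* = 0.
Numerically: x* = 13.4529, y* = 0.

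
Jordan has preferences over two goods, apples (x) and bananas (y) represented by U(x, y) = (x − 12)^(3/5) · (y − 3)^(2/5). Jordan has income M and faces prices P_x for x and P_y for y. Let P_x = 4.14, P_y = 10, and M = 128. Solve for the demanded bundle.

MRS = (3/2)·(y−3)/(x−12). Tangency with P_x/P_y gives y−3 = (2/3)·(P_x/P_y)·(x−12).
After buying the subsistence bundle (12, 3), a share 0.6 of the remaining income goes to x: x* = 12 + 0.6·(M − 12P_x − 3P_y)/P_x.
Discretionary income = 128 − 12·4.14 − 3·10 = 48.32; x* = 12 + 0.6·48.32/4.14 = 19.0029; y* = 3 + 0.4·48.32/10 = 4.9328.

x* = 19.0029, y* = 4.9328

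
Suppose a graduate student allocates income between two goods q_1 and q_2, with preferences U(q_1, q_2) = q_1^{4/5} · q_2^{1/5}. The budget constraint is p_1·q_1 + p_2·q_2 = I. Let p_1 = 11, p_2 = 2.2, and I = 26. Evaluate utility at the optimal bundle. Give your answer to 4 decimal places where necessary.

V = 1.9772

MU_q_1/MU_q_2 = (0.8·q_2)/(0.2·q_1); tangency sets this equal to p_1/p_2.
Rearranging, p_2·q_2 = (1/4)·p_1·q_1. Substituting into the budget gives p_1·q_1·(1 + (1/4)) = I.
Demand: q_1*(p_1,p_2,I) = 0.8·I/p_1 and q_2* = 0.2·I/p_2.
At p_1=11, p_2=2.2, I=26: q_1* = 0.8·26/11 = 1.8909, q_2* = 2.3636.
Utility at the optimum: U(1.8909, 2.3636) = 1.9772.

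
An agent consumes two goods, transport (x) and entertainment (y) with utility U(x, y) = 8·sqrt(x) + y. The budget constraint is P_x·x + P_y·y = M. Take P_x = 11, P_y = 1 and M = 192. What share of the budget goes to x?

share on x = 0.0076

Utility is quasi-linear in y; the FOC for x is 4/√x = P_x/P_y.
Solve: √x = 4·P_y/P_x, so x*(P_x,P_y) = (4·P_y/P_x)², and y* = (M − P_x·x*)/P_y.
Plugging in: x* = (4·1/11)² = 0.1322, y* = 190.5455.
Expenditure on x: 11·0.1322 = 1.4545; share = 0.0076.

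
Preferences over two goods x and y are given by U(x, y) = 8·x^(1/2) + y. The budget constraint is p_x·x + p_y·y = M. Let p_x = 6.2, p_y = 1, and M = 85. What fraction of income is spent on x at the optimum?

share on x = 0.0304

Set MRS = p_x/p_y: 4·x^(−1/2) = p_x/p_y.
Solve: √x = 4·p_y/p_x, so x*(p_x,p_y) = (4·p_y/p_x)², and y* = (M − p_x·x*)/p_y.
Plugging in: x* = (4·1/6.2)² = 0.4162, y* = 82.4194.
Expenditure on x: 6.2·0.4162 = 2.5806; share = 0.0304.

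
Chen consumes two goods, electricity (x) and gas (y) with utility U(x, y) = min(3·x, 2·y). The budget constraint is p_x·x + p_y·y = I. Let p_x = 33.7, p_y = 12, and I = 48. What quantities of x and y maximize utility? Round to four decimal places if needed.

x* = 0.9284, y* = 1.3926

With perfect complements, no substitution: consume in ratio x:y = 2:3.
Budget: p_x·x + p_y·(3/2)·x = I, so (2·p_x + 3·p_y)·x = 2·I.
Demand: x*(p_x,p_y,I) = 2·I/(2·p_x + 3·p_y), y* = 3·I/(2·p_x + 3·p_y).
Here 2·33.7 + 3·12 = 103.4, giving x* = 0.9284 and y* = 1.3926.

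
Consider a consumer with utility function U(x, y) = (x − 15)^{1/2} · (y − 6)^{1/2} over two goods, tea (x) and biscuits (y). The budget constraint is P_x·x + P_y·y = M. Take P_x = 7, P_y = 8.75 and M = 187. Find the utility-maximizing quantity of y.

After buying the subsistence bundle (15, 6), a share 0.5 of the remaining income goes to x: x* = 15 + 0.5·(M − 15P_x − 6P_y)/P_x.
Discretionary income = 187 − 15·7 − 6·8.75 = 29.5; y* = 6 + 0.5·29.5/8.75 = 7.6857.

y* = 7.6857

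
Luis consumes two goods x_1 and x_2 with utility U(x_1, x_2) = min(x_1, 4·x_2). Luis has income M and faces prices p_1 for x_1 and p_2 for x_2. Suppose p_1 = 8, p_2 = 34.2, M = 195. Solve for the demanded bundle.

x_1* = 11.7825, x_2* = 2.9456

With perfect complements, no substitution: consume in ratio x_1:x_2 = 4:1.
Budget: p_1·x_1 + p_2·(1/4)·x_1 = M, so (4·p_1 + p_2)·x_1 = 4·M.
Demand: x_1*(p_1,p_2,M) = 4·M/(4·p_1 + p_2), x_2* = M/(4·p_1 + p_2).
Here 4·8 + 34.2 = 66.2, giving x_1* = 11.7825 and x_2* = 2.9456.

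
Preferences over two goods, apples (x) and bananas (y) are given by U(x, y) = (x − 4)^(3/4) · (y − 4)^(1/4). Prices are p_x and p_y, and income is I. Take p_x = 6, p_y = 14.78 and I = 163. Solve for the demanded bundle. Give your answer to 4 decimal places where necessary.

x* = 13.985, y* = 5.3512

Let x' = x−4, y' = y−4. MRS = 3·y'/x' = p_x/p_y.
Substituting into the budget: x* = 4 + 0.75·(I − 4·p_x − 4·p_y)/p_x, and y* = 4 + 0.25·(…)/p_y.
Discretionary income = 163 − 4·6 − 4·14.78 = 79.88; x* = 4 + 0.75·79.88/6 = 13.985; y* = 4 + 0.25·79.88/14.78 = 5.3512.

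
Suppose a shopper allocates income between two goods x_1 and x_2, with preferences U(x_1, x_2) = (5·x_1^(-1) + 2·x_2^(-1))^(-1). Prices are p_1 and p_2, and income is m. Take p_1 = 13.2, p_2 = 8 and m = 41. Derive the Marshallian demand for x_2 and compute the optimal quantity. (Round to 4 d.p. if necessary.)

MRS = MU_x_1/MU_x_2 = (5/2)·(x_2/x_1)^(2). Set equal to p_1/p_2.
Hence x_2/x_1 = ((2/5)·p_1/p_2)^(1/(2)), i.e. raised to the 0.5 power.
Substitute x_2 = (x_2/x_1)·x_1 into the budget: x_1* = m/(p_1 + p_2·(x_2/x_1)).
Numerically x_2/x_1 = 0.812404, so x_1* = 41/(13.2 + 8·0.812404) = 2.0813 and x_2* = 0.812404·2.0813 = 1.6909.

x_2* = 1.6909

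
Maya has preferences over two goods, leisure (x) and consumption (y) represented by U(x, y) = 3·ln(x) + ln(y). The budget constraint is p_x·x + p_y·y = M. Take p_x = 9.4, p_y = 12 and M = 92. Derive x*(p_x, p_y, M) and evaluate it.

MU_x/MU_y = (3·y)/(x); tangency sets this equal to p_x/p_y.
So 3·p_y·y = p_x·x; combined with the budget, a share 0.75 of income goes to x.
Demand: x*(p_x,p_y,M) = 0.75·M/p_x and y* = 0.25·M/p_y.
At p_x=9.4, p_y=12, M=92: x* = 0.75·92/9.4 = 7.3404.

x* = 7.3404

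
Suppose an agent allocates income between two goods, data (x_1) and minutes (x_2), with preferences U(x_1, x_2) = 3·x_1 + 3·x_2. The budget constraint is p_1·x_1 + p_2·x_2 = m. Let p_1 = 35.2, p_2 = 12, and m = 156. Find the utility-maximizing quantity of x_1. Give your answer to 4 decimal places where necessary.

Linear utility — the consumer picks whichever good has higher MU/price: 3/35.2 = 0.0852 vs 3/12 = 0.25.
x_2 gives more utility per dollar, so spend all income on x_2: x_2* = m/p_2, x_1* = 0.
Numerically: x_1* = 0, x_2* = 13.

x_1* = 0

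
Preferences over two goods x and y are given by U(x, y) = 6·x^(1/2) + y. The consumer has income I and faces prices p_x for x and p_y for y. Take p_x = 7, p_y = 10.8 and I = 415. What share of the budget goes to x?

Utility is quasi-linear in y; the FOC for x is 3/√x = p_x/p_y.
Solve: √x = 3·p_y/p_x, so x*(p_x,p_y) = (3·p_y/p_x)², and y* = (I − p_x·x*)/p_y.
Plugging in: x* = (3·10.8/7)² = 21.4237, y* = 24.5402.
Expenditure on x: 7·21.4237 = 149.9657; share = 0.3614.

share on x = 0.3614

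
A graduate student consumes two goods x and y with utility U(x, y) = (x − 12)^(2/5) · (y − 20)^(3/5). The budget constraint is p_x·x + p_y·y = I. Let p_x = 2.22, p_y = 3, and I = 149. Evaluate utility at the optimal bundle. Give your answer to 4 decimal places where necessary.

Discretionary income = 149 − 12·2.22 − 20·3 = 62.36; x* = 12 + 0.4·62.36/2.22 = 23.236; y* = 20 + 0.6·62.36/3 = 32.472.
Utility at the optimum: U(23.236, 32.472) = 11.9621.

V = 11.9621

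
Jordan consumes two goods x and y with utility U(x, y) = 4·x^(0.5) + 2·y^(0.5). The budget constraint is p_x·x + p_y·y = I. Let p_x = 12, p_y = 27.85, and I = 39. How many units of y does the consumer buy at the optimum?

From the CES first-order condition, 2·(y/x)^(0.5) = p_x/p_y.
Solve for the ratio: y/x = [(1/2)·p_x/p_y]^(2).
Substitute y = (y/x)·x into the budget: x* = I/(p_x + p_y·(y/x)).
Numerically y/x = 0.046414, so x* = 39/(12 + 27.85·0.046414) = 2.934 and y* = 0.046414·2.934 = 0.1362.

y* = 0.1362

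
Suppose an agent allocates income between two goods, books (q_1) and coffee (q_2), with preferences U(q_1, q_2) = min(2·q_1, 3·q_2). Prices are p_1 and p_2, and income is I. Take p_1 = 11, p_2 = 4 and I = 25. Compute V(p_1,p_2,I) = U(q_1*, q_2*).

Leontief preferences: the optimum is at the kink where q_1/3 = q_2/2, i.e. q_2 = (2/3)·q_1.
Budget: p_1·q_1 + p_2·(2/3)·q_1 = I, so (3·p_1 + 2·p_2)·q_1 = 3·I.
Demand: q_1*(p_1,p_2,I) = 3·I/(3·p_1 + 2·p_2), q_2* = 2·I/(3·p_1 + 2·p_2).
Here 3·11 + 2·4 = 41, giving q_1* = 1.8293 and q_2* = 1.2195.
Utility at the optimum: U(1.8293, 1.2195) = 3.6585.

V = 3.6585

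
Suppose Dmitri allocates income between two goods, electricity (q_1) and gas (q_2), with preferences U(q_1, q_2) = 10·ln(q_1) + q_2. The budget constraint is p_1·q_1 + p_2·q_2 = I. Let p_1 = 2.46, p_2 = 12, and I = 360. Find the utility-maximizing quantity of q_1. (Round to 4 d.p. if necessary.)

q_1* = 48.7805

MU_q_1 = 10/q_1, MU_q_2 = 1. Tangency: 10/q_1 = p_1/p_2.
So q_1*(p_1,p_2) = 10·p_2/p_1, independent of income; and q_2* = (I − 10·p_2)/p_2.
At the given prices: q_1* = 10·12/2.46 = 48.7805.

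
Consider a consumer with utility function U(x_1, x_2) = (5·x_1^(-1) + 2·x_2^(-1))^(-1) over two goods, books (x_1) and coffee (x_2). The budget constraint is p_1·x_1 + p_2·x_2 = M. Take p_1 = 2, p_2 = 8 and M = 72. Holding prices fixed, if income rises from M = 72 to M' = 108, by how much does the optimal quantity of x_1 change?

MRS = MU_x_1/MU_x_2 = (5/2)·(x_2/x_1)^(2). Set equal to p_1/p_2.
Solve for the ratio: x_2/x_1 = [(2/5)·p_1/p_2]^(0.5).
Substitute x_2 = (x_2/x_1)·x_1 into the budget: x_1* = M/(p_1 + p_2·(x_2/x_1)).
Numerically x_2/x_1 = 0.316228, so x_1* = 72/(2 + 8·0.316228) = 15.8947.
At M' = 108: x_1* = 23.842. Change: 23.842 − 15.8947 = 7.9473.

Δx_1* = 7.9473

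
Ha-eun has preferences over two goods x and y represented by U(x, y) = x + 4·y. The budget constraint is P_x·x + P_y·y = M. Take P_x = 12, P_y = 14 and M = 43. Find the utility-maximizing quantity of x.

Perfect substitutes: compare marginal utility per dollar. 1/P_x vs 4/P_y → 0.0833 vs 0.2857.
y gives more utility per dollar, so spend all income on y: y* = M/P_y, x* = 0.
Numerically: x* = 0, y* = 3.0714.

x* = 0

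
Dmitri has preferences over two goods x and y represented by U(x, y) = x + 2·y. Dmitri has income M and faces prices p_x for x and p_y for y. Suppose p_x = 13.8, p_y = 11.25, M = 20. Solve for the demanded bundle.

x* = 0, y* = 1.7778

Numerically: x* = 0, y* = 1.7778.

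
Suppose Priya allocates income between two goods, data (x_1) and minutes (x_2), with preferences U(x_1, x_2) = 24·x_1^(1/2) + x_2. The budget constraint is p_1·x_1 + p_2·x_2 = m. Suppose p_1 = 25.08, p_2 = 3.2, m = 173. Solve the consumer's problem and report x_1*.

Set MRS = p_1/p_2: 12·x_1^(−1/2) = p_1/p_2.
Thus x_1* = (12·p_2/p_1)² — independent of m — with the rest of income spent on x_2.
Plugging in: x_1* = (12·3.2/25.08)² = 2.3443.

x_1* = 2.3443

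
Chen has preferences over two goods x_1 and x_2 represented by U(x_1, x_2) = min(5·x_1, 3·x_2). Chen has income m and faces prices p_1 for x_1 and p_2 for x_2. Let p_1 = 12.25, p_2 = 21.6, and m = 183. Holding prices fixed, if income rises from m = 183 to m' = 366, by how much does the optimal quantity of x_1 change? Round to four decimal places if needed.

Δx_1* = 3.7927

With perfect complements, no substitution: consume in ratio x_1:x_2 = 3:5.
Budget: p_1·x_1 + p_2·(5/3)·x_1 = m, so (3·p_1 + 5·p_2)·x_1 = 3·m.
Demand: x_1*(p_1,p_2,m) = 3·m/(3·p_1 + 5·p_2), x_2* = 5·m/(3·p_1 + 5·p_2).
Here 3·12.25 + 5·21.6 = 144.75, giving x_1* = 3.7927.
At m' = 366: x_1* = 7.5855. Change: 7.5855 − 3.7927 = 3.7927.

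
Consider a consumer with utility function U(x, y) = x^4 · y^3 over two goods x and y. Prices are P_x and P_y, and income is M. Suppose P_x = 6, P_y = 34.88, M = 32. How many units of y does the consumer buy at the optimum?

y* = 0.3932

The MRS is (4/3)·y/x. Set MRS = P_x/P_y.
So 4·P_y·y = 3·P_x·x; combined with the budget, a share 4/7 of income goes to x.
Demand: x*(P_x,P_y,M) = 4/7·M/P_x and y* = 3/7·M/P_y.
At P_x=6, P_y=34.88, M=32: y* = 3/7·32/34.88 = 0.3932.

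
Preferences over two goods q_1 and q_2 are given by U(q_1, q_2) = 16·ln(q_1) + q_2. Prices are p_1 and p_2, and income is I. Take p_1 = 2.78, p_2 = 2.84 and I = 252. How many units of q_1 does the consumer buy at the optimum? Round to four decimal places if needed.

At the given prices: q_1* = 16·2.84/2.78 = 16.3453.

q_1* = 16.3453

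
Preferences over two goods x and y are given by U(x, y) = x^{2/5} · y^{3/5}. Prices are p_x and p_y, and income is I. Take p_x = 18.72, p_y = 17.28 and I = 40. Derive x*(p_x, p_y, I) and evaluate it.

At p_x=18.72, p_y=17.28, I=40: x* = 0.4·40/18.72 = 0.8547.

x* = 0.8547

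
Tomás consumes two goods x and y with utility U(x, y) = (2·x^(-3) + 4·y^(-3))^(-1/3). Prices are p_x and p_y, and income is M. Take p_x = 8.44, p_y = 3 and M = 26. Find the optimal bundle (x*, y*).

From the CES first-order condition, (1/2)·(y/x)^(4) = p_x/p_y.
Solve for the ratio: y/x = [2·p_x/p_y]^(0.25).
Substitute y = (y/x)·x into the budget: x* = M/(p_x + p_y·(y/x)).
Numerically y/x = 1.540149, so x* = 26/(8.44 + 3·1.540149) = 1.9907 and y* = 1.540149·1.9907 = 3.066.

x* = 1.9907, y* = 3.066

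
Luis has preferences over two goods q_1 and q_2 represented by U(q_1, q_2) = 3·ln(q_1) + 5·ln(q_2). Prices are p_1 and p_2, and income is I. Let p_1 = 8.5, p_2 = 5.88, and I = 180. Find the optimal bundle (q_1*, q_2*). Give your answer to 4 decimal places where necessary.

q_1* = 7.9412, q_2* = 19.1327

Tangency: MRS = (3/5)·q_2/q_1 = p_1/p_2.
Rearranging, p_2·q_2 = (5/3)·p_1·q_1. Substituting into the budget gives p_1·q_1·(1 + (5/3)) = I.
Demand: q_1*(p_1,p_2,I) = 0.375·I/p_1 and q_2* = 0.625·I/p_2.
At p_1=8.5, p_2=5.88, I=180: q_1* = 0.375·180/8.5 = 7.9412, q_2* = 19.1327.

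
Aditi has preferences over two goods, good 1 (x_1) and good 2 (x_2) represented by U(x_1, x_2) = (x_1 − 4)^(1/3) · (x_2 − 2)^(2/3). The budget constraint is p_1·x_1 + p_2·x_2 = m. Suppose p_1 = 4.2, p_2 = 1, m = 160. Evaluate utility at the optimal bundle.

Discretionary income = 160 − 4·4.2 − 2·1 = 141.2; x_1* = 4 + 1/3·141.2/4.2 = 15.2063; x_2* = 2 + 2/3·141.2/1 = 96.1333.
Utility at the optimum: U(15.2063, 96.1333) = 46.3074.

V = 46.3074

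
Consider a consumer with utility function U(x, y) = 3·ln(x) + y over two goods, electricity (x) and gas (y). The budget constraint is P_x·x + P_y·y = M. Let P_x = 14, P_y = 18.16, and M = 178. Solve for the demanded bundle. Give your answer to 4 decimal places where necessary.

x* = 3.8914, y* = 6.8018

So x*(P_x,P_y) = 3·P_y/P_x, independent of income; and y* = (M − 3·P_y)/P_y.
At the given prices: x* = 3·18.16/14 = 3.8914, and y* = 6.8018.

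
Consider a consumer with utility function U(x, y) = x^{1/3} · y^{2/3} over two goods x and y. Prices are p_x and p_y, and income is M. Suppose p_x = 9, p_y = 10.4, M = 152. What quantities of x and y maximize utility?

Tangency: MRS = (1/2)·y/x = p_x/p_y.
Rearranging, p_y·y = 2·p_x·x. Substituting into the budget gives p_x·x·(1 + 2) = M.
Demand: x*(p_x,p_y,M) = 1/3·M/p_x and y* = 2/3·M/p_y.
At p_x=9, p_y=10.4, M=152: x* = 1/3·152/9 = 5.6296, y* = 9.7436.

x* = 5.6296, y* = 9.7436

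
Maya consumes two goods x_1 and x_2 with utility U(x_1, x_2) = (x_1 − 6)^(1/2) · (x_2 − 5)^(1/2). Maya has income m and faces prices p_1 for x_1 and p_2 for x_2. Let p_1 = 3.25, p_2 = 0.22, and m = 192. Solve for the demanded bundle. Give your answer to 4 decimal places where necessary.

This is Cobb-Douglas in (x_1−6, x_2−5): tangency gives 0.5·p_2·(x_2−5) = 0.5·p_1·(x_1−6).
After buying the subsistence bundle (6, 5), a share 0.5 of the remaining income goes to x_1: x_1* = 6 + 0.5·(m − 6p_1 − 5p_2)/p_1.
Discretionary income = 192 − 6·3.25 − 5·0.22 = 171.4; x_1* = 6 + 0.5·171.4/3.25 = 32.3692; x_2* = 5 + 0.5·171.4/0.22 = 394.5455.

x_1* = 32.3692, x_2* = 394.5455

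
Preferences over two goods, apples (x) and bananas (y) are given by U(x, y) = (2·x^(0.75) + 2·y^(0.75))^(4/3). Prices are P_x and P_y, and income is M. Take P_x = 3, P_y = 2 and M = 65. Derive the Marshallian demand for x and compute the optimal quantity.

With the ratio pinned down, the budget gives x* = M/(P_x + P_y·(y/x)) and y* = (y/x)·x*.
Numerically y/x = 5.0625, so x* = 65/(3 + 2·5.0625) = 4.9524.

x* = 4.9524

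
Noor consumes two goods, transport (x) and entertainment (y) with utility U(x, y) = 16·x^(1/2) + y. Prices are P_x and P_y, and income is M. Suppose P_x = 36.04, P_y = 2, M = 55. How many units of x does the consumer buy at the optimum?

Thus x* = (8·P_y/P_x)² — independent of M — with the rest of income spent on y.
Plugging in: x* = (8·2/36.04)² = 0.1971.

x* = 0.1971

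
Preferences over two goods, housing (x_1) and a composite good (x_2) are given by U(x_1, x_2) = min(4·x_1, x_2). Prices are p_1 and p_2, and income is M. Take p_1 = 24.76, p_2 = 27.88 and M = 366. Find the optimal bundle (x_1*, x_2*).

Leontief preferences: the optimum is at the kink where x_1/1 = x_2/4, i.e. x_2 = 4·x_1.
Budget: p_1·x_1 + p_2·4·x_1 = M, so (p_1 + 4·p_2)·x_1 = M.
Demand: x_1*(p_1,p_2,M) = M/(p_1 + 4·p_2), x_2* = 4·M/(p_1 + 4·p_2).
Here 24.76 + 4·27.88 = 136.28, giving x_1* = 2.6856 and x_2* = 10.7426.

x_1* = 2.6856, x_2* = 10.7426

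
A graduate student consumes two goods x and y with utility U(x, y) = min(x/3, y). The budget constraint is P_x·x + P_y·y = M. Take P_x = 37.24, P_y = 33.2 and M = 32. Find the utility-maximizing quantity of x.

With perfect complements, no substitution: consume in ratio x:y = 3:1.
Budget: P_x·x + P_y·(1/3)·x = M, so (3·P_x + P_y)·x = 3·M.
Demand: x*(P_x,P_y,M) = 3·M/(3·P_x + P_y), y* = M/(3·P_x + P_y).
Here 3·37.24 + 33.2 = 144.92, giving x* = 0.6624.

x* = 0.6624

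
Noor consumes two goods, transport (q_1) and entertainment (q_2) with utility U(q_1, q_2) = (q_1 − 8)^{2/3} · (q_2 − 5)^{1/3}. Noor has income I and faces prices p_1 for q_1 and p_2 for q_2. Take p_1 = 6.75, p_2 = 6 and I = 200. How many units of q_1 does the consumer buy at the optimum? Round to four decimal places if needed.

q_1* = 19.4568

Let q_1' = q_1−8, q_2' = q_2−5. MRS = 2·q_2'/q_1' = p_1/p_2.
Substituting into the budget: q_1* = 8 + 2/3·(I − 8·p_1 − 5·p_2)/p_1, and q_2* = 5 + 1/3·(…)/p_2.
Discretionary income = 200 − 8·6.75 − 5·6 = 116; q_1* = 8 + 2/3·116/6.75 = 19.4568.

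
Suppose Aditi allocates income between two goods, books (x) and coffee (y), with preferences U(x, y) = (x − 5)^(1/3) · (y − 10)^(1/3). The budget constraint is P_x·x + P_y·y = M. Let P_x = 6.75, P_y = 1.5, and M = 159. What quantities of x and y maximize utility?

This is Cobb-Douglas in (x−5, y−10): tangency gives 1/3·P_y·(y−10) = 1/3·P_x·(x−5).
Substituting into the budget: x* = 5 + 0.5·(M − 5·P_x − 10·P_y)/P_x, and y* = 10 + 0.5·(…)/P_y.
Discretionary income = 159 − 5·6.75 − 10·1.5 = 110.25; x* = 5 + 0.5·110.25/6.75 = 13.1667; y* = 10 + 0.5·110.25/1.5 = 46.75.

x* = 13.1667, y* = 46.75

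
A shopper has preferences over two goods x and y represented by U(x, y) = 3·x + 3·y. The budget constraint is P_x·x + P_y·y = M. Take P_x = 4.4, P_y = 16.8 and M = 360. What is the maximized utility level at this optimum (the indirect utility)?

Linear utility — the consumer picks whichever good has higher MU/price: 3/4.4 = 0.6818 vs 3/16.8 = 0.1786.
x gives more utility per dollar, so spend all income on x: x* = M/P_x, y* = 0.
Numerically: x* = 81.8182, y* = 0.
Utility at the optimum: U(81.8182, 0) = 245.4545.

V = 245.4545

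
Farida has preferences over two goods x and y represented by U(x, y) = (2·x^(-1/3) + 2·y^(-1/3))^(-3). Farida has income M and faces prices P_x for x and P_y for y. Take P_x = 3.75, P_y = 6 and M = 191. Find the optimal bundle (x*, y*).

x* = 23.9722, y* = 16.8507

MRS = MU_x/MU_y = (y/x)^(4/3). Set equal to P_x/P_y.
Hence y/x = (P_x/P_y)^(1/(4/3)), i.e. raised to the 0.75 power.
Substitute y = (y/x)·x into the budget: x* = M/(P_x + P_y·(y/x)).
Numerically y/x = 0.702927, so x* = 191/(3.75 + 6·0.702927) = 23.9722 and y* = 0.702927·23.9722 = 16.8507.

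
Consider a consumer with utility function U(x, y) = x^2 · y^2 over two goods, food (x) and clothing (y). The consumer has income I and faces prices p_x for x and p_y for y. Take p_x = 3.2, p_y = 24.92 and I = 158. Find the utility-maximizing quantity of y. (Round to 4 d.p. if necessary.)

MU_x/MU_y = (2·y)/(2·x); tangency sets this equal to p_x/p_y.
Rearranging, p_y·y = p_x·x. Substituting into the budget gives p_x·x·(1 + 1) = I.
Demand: x*(p_x,p_y,I) = 0.5·I/p_x and y* = 0.5·I/p_y.
At p_x=3.2, p_y=24.92, I=158: y* = 0.5·158/24.92 = 3.1701.

y* = 3.1701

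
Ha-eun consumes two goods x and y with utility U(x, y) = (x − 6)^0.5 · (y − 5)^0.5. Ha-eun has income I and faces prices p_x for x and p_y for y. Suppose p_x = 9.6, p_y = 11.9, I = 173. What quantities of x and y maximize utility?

MRS = (y−5)/(x−6). Tangency with p_x/p_y gives y−5 = (p_x/p_y)·(x−6).
After buying the subsistence bundle (6, 5), a share 0.5 of the remaining income goes to x: x* = 6 + 0.5·(I − 6p_x − 5p_y)/p_x.
Discretionary income = 173 − 6·9.6 − 5·11.9 = 55.9; x* = 6 + 0.5·55.9/9.6 = 8.9115; y* = 5 + 0.5·55.9/11.9 = 7.3487.

x* = 8.9115, y* = 7.3487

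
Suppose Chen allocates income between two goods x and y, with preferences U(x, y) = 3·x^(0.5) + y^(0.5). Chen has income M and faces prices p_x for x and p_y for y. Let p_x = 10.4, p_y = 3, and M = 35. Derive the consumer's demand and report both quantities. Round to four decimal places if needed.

From the CES first-order condition, 3·(y/x)^(0.5) = p_x/p_y.
Hence y/x = ((1/3)·p_x/p_y)^(1/(0.5)), i.e. raised to the 2 power.
Substitute y = (y/x)·x into the budget: x* = M/(p_x + p_y·(y/x)).
Numerically y/x = 1.335309, so x* = 35/(10.4 + 3·1.335309) = 2.4296 and y* = 1.335309·2.4296 = 3.2442.

x* = 2.4296, y* = 3.2442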